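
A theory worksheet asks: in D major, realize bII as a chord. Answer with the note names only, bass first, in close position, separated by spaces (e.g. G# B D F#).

Eb G Bb

bII is the Neapolitan chord — a major triad on the lowered second degree. In D major that root is Eb.
So the chord is Eb-G-Bb.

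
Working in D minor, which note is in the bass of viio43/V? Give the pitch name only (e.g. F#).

The applied chord viio43/V is rooted on G#: G#-B-D-F.
The figure 43 means second inversion — the fifth is in the bass.

D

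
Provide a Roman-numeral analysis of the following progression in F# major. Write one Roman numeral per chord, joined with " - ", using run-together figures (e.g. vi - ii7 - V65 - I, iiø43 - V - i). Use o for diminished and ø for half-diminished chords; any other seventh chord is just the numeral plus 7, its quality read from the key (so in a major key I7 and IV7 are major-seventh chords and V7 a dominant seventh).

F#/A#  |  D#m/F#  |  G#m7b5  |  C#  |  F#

F#/A#: root F# is the tonic; major triad there is I6.
D#m/F# has root D#, degree 6 in F# major, so vi6.
G#m7b5: half-diminished seventh chord on G# — chromatic; iiø7 (borrowed from the parallel minor).
C#: root C# is the dominant; major triad there is V.
F#: major triad on F# = scale degree 1 → I.

I6 - vi6 - iiø7 - V - I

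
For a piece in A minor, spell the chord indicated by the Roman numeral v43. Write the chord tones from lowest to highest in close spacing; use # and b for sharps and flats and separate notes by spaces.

B D E G

The numeral's case and figure indicate a minor seventh chord. In A minor its root, the fifth degree, is E.
Stacking thirds from E gives E-G-B-D.
With the 43 figure the chord is in second inversion; from the bass B upward in close position it reads B-D-E-G.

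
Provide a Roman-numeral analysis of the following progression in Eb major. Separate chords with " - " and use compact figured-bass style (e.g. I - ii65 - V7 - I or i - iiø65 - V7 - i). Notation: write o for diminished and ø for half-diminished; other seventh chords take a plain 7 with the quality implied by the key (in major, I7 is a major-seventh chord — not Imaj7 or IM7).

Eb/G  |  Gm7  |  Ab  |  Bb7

I6 - iii7 - IV - V7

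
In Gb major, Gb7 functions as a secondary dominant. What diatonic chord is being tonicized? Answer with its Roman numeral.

The chord is a dominant seventh chord on Gb.
A dominant resolves down a perfect fifth: Gb → Cb. In Gb major, Cb is scale degree 4, i.e. IV.

IV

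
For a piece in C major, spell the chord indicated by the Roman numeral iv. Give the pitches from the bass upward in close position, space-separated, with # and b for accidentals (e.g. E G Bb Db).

Scale degree 4 in C major is F; here the chord built on it is altered to a minor triad. iv is the minor subdominant, borrowed from the parallel minor.
So the chord is F-Ab-C, a minor triad.

F Ab C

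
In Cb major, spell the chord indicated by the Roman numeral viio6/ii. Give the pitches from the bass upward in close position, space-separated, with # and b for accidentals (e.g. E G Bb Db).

The slash marks an applied leading-tone chord: viio of ii. In Cb major, ii is Db, so the leading tone to it is C, a half step below.
Building a diminished triad on C gives C-Eb-Gb.
With the 6 figure the chord is in first inversion; from the bass Eb upward in close position it reads Eb-Gb-C.

Eb Gb C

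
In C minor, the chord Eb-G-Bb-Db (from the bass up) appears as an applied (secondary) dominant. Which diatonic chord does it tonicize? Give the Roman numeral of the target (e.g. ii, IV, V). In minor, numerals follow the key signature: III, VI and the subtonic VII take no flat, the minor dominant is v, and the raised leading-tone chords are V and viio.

VI

The chord is a dominant seventh chord on Eb.
A dominant resolves down a perfect fifth: Eb → Ab. In C minor, Ab is scale degree 6, i.e. VI.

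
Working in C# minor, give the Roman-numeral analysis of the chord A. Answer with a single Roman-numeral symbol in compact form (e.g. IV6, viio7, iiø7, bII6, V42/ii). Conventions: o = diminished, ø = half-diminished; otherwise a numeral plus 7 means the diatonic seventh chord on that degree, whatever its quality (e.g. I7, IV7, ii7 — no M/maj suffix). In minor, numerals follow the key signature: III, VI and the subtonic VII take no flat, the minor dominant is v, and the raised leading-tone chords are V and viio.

Stacked in thirds the chord is A-C#-E: a major triad on A.
In C# minor, A is the submediant; the diatonic major triad there is VI.

VI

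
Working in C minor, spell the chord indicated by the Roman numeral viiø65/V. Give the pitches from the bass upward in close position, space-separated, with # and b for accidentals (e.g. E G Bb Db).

A C E F#

viiø65/V is a secondary leading-tone chord. The target V is G in C minor; the applied chord is rooted a semitone below, on F#.
Building a half-diminished seventh chord on F# gives F#-A-C-E.
With the 65 figure the chord is in first inversion; from the bass A upward in close position it reads A-C-E-F#.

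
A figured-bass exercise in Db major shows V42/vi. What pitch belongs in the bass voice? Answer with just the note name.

Eb

The applied chord V42/vi is rooted on F: F-A-C-Eb.
The figure 42 means third inversion — the seventh is in the bass.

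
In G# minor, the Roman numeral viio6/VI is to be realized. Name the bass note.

F#

The applied chord viio6/VI is rooted on D#: D#-F#-A.
The figure 6 means first inversion — the third is in the bass.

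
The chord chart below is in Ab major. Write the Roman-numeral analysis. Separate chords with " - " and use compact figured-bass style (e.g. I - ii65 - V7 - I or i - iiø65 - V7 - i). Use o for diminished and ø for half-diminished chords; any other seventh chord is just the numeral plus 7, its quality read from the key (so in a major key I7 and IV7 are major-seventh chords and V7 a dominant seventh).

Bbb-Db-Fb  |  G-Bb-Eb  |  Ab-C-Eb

bII - V6 - I

Bbb-Db-Fb: Bbb with this quality isn't in the key; a major triad on b2 is the Neapolitan chord, bII.
G-Bb-Eb has root Eb, degree 5 in Ab major, so V6.
Ab-C-Eb: root Ab is the tonic; major triad there is I.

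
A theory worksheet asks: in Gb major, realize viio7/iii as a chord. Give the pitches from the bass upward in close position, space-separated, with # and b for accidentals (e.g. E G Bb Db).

The slash marks an applied leading-tone chord: viio of iii. In Gb major, iii is Bb, so the leading tone to it is A, a half step below.
Building a fully diminished seventh chord on A gives A-C-Eb-Gb.

A C Eb Gb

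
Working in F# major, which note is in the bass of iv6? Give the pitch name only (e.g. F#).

iv in F# major has root B; the chord is B-D-F#.
The figure 6 means first inversion — the third is in the bass.

D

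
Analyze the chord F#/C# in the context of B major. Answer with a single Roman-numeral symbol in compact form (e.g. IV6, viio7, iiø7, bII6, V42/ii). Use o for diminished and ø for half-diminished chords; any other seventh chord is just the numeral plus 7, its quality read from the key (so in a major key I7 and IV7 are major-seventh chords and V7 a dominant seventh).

The pitches F#-A#-C# form a major triad rooted on F#.
F# is scale degree 5 in B major, and a major triad on that degree is written V.
With C# in the bass the chord is in second inversion, so the figured bass is 64.

V64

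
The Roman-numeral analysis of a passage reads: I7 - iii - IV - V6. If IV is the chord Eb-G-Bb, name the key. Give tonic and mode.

Bb major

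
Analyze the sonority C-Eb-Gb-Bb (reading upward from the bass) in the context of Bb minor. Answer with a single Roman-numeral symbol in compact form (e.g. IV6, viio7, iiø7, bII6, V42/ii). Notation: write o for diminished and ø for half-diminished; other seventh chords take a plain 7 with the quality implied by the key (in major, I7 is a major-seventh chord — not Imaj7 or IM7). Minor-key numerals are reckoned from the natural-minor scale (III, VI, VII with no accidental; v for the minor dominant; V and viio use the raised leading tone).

iiø7

The pitches C-Eb-Gb-Bb form a half-diminished seventh chord rooted on C.
C is scale degree 2 in Bb minor, and a half-diminished seventh chord on that degree is written iiø7.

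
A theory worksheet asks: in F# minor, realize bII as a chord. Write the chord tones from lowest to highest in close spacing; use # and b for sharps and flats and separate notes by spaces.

G B D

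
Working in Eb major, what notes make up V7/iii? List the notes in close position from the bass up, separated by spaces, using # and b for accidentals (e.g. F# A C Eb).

V7/iii is a secondary dominant — the dominant seventh of iii. iii in Eb major is G, so the applied chord's root is D, a perfect fifth above.
Building a dominant seventh chord on D gives D-F#-A-C.

D F# A C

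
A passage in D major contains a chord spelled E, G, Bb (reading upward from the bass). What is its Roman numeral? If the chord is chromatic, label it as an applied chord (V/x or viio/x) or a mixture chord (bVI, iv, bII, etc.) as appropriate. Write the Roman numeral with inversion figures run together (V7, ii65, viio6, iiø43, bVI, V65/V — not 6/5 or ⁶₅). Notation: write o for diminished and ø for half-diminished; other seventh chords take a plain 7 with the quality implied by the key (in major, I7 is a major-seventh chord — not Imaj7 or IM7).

iio

The pitches E-G-Bb form a diminished triad rooted on E.
E is the second degree of D major. This is the diminished supertonic triad, borrowed from the parallel minor.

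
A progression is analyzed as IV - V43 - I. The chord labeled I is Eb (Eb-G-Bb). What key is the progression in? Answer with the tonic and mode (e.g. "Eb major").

Eb major

The anchor chord is a major triad on Eb, labeled I.
If Eb is scale degree 1 and the mode makes that degree carry a major triad, the tonic is Eb and the mode is major.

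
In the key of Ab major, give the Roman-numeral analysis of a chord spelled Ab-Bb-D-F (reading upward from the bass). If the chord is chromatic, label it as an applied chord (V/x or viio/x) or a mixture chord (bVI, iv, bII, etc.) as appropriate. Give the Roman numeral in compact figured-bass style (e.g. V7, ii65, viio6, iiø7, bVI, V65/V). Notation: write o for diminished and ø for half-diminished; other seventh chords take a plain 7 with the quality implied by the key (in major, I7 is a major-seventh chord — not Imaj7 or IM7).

The pitches Bb-D-F-Ab form a dominant seventh chord rooted on Bb.
Bb is not a diatonic chord root with this quality in Ab major, but it lies a perfect fifth above Eb (V), so the chord functions as an applied dominant of V.
With Ab in the bass the chord is in third inversion, so the figured bass is 42.

V42/V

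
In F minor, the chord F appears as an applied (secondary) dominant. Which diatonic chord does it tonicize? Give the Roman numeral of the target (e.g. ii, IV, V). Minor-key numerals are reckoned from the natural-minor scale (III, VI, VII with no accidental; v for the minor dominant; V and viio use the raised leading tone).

iv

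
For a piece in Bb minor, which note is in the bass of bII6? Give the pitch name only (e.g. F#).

Eb

bII in Bb minor has root Cb; the chord is Cb-Eb-Gb.
The figure 6 means first inversion — the third is in the bass.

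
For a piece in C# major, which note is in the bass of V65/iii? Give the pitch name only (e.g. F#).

D##

The applied chord V65/iii is rooted on B#: B#-D##-F##-A#.
The figure 65 means first inversion — the third is in the bass.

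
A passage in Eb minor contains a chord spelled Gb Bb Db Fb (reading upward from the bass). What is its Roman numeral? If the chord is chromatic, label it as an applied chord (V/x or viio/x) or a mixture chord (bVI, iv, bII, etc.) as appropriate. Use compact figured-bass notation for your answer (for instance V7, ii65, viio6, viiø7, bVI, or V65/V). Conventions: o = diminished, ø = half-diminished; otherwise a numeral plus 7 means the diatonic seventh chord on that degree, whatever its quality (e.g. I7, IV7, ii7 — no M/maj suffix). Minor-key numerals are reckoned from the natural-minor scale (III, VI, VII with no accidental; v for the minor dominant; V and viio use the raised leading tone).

The pitches Gb-Bb-Db-Fb form a dominant seventh chord rooted on Gb.
Gb is not a diatonic chord root with this quality in Eb minor, but it lies a perfect fifth above Cb (VI), so the chord functions as an applied dominant of VI.

V7/VI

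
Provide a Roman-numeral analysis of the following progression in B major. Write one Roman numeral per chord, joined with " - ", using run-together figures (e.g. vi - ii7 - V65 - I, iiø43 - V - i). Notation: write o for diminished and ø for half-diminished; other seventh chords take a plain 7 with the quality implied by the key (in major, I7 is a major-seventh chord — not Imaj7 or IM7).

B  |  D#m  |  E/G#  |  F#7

B: major triad on B = scale degree 1 → I.
D#m has root D#, degree 3 in B major, so iii.
E/G#: major triad on E = scale degree 4 → IV6.
F#7 has root F#, degree 5 in B major, so V7.

I - iii - IV6 - V7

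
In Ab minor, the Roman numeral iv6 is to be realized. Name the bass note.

iv in Ab minor has root Db; the chord is Db-Fb-Ab.
The figure 6 means first inversion — the third is in the bass.

Fb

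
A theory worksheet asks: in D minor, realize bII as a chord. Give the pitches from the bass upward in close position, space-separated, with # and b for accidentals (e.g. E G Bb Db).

Eb G Bb

bII is the Neapolitan chord — a major triad on the lowered second degree. In D minor that root is Eb.
So the chord is Eb-G-Bb.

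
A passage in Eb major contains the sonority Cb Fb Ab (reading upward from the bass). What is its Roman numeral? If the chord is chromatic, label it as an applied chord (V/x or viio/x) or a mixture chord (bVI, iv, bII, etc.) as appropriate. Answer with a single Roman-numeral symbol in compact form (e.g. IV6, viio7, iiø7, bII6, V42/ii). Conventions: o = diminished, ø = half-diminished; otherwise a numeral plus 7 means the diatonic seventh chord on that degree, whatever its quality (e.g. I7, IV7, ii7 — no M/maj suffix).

Stacked in thirds the chord is Fb-Ab-Cb: a major triad on Fb.
Fb is the lowered second degree of Eb major (diatonic 2 would be F). This is the Neapolitan chord — a major triad on the lowered second degree.
With Cb in the bass the chord is in second inversion, so the figured bass is 64.

bII64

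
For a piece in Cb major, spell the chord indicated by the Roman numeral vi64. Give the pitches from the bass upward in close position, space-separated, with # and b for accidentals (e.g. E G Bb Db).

Eb Ab Cb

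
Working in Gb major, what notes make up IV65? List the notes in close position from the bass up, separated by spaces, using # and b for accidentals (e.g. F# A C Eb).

Eb Gb Bb Cb

The numeral's case and figure indicate a major seventh chord. In Gb major its root, scale degree 4, is Cb.
That chord is spelled Cb-Eb-Gb-Bb.
With the 65 figure the chord is in first inversion; from the bass Eb upward in close position it reads Eb-Gb-Bb-Cb.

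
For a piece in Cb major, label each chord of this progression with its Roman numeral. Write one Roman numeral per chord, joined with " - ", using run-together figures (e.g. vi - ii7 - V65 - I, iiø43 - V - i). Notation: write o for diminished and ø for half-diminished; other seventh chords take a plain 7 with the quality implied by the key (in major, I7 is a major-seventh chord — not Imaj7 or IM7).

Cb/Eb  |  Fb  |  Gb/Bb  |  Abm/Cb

Cb/Eb: root Cb is the tonic; major triad there is I6.
Fb has root Fb, degree 4 in Cb major, so IV.
Gb/Bb: major triad on Gb = scale degree 5 → V6.
Abm/Cb has root Ab, degree 6 in Cb major, so vi6.

I6 - IV - V6 - vi6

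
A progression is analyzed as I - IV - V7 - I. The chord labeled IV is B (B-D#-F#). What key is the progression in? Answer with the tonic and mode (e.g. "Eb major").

The anchor chord is a major triad on B, labeled IV.
If B is scale degree 4 and the mode makes that degree carry a major triad, the tonic is F# and the mode is major.

F# major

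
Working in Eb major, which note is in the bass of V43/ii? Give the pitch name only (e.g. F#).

G

The applied chord V43/ii is rooted on C: C-E-G-Bb.
The figure 43 means second inversion — the fifth is in the bass.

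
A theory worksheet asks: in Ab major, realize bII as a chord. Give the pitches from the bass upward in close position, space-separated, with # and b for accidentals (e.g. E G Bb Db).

Scale degree 2 in Ab major is Bb; lowering it a half step gives Bbb. bII is the Neapolitan chord — a major triad on the lowered second degree.
So the chord is Bbb-Db-Fb, a major triad.

Bbb Db Fb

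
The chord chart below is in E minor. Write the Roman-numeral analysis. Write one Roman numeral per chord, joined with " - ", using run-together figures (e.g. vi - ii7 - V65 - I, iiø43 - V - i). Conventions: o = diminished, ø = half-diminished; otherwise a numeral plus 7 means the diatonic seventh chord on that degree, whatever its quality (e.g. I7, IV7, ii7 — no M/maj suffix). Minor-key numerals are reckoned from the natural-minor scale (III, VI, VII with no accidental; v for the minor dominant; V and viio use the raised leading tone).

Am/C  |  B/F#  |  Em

Am/C: minor triad on A = scale degree 4 → iv6.
B/F# has root B, degree 5 in E minor, so V64.
Em has root E, degree 1 in E minor, so i.

iv6 - V64 - i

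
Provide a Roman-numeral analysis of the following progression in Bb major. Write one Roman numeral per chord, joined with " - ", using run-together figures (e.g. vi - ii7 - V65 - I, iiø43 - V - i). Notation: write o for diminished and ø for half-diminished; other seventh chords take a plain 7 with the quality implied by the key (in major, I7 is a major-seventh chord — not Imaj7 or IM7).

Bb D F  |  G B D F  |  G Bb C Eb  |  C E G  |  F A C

I - V7/ii - ii43 - V/V - V

Bb-D-F: root Bb is the tonic; major triad there is I.
G-B-D-F: a dominant seventh chord on G, the applied dominant of ii → V7/ii.
G-Bb-C-Eb has root C, degree 2 in Bb major, so ii43.
C-E-G: chromatic; C is V of V, so V/V.
F-A-C: root F is the dominant; major triad there is V.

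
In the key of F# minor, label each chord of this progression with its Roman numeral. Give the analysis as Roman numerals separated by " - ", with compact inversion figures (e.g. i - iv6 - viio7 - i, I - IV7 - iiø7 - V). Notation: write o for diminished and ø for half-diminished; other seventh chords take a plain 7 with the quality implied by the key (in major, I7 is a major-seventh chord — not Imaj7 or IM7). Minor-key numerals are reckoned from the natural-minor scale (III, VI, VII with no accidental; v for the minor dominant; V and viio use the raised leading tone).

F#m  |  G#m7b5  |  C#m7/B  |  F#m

F#m has root F#, degree 1 in F# minor, so i.
G#m7b5: half-diminished seventh chord on G# = scale degree 2 → iiø7.
C#m7/B has root C#, degree 5 in F# minor, so v42.
F#m: root F# is the tonic; minor triad there is i.

i - iiø7 - v42 - i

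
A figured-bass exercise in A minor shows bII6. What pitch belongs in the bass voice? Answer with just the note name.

D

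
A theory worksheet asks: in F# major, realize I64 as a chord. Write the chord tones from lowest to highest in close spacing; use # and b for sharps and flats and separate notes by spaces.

C# F# A#

In F# major, the tonic is F#, and the diatonic chord built there is a major triad.
That chord is spelled F#-A#-C#.
With the 64 figure the chord is in second inversion; from the bass C# upward in close position it reads C#-F#-A#.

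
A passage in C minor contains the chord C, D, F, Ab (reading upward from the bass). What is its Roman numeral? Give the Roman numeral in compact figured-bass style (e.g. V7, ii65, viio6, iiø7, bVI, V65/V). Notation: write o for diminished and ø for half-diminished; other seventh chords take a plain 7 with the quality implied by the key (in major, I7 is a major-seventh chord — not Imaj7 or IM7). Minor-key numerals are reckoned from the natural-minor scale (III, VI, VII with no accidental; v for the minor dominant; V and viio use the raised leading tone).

The pitches D-F-Ab-C form a half-diminished seventh chord rooted on D.
In C minor, D is the supertonic; the diatonic half-diminished seventh chord there is iiø7.
With C in the bass the chord is in third inversion, so the figured bass is 42.

iiø42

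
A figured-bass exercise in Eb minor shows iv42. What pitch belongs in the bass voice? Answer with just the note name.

Gb

iv in Eb minor has root Ab; the chord is Ab-Cb-Eb-Gb.
The figure 42 means third inversion — the seventh is in the bass.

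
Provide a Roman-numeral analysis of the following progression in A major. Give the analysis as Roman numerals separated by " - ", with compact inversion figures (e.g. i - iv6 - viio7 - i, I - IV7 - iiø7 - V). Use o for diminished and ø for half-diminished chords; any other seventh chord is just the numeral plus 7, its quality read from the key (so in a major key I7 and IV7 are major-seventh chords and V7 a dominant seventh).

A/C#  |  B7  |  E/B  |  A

I6 - V7/V - V64 - I

A/C#: root A is the tonic; major triad there is I6.
B7 is the secondary dominant of V (dominant seventh chord on B): V7/V.
E/B: major triad on E = scale degree 5 → V64.
A: root A is the tonic; major triad there is I.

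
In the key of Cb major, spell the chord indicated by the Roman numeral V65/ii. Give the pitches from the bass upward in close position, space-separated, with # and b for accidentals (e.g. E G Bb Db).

C Eb Gb Ab

The slash means an applied dominant: we want the dominant of ii. In Cb major, ii is Db minor, and its dominant is built on Ab.
Building a dominant seventh chord on Ab gives Ab-C-Eb-Gb.
With the 65 figure the chord is in first inversion; from the bass C upward in close position it reads C-Eb-Gb-Ab.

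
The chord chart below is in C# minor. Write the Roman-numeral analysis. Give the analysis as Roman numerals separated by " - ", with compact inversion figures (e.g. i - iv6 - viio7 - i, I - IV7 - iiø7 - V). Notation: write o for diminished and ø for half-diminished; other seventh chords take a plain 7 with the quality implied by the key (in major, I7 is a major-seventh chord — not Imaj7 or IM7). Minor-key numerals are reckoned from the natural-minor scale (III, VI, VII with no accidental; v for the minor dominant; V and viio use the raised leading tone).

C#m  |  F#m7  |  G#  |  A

i - iv7 - V - VI

C#m: minor triad on C# = scale degree 1 → i.
F#m7: root F# is the subdominant; minor seventh chord there is iv7.
G#: root G# is the dominant; major triad there is V.
A: major triad on A = scale degree 6 → VI.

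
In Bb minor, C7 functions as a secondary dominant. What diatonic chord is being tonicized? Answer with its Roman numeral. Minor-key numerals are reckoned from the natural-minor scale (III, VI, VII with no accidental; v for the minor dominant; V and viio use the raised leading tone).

V

The chord is a dominant seventh chord on C.
A dominant resolves down a perfect fifth: C → F. In Bb minor, F is scale degree 5, i.e. V.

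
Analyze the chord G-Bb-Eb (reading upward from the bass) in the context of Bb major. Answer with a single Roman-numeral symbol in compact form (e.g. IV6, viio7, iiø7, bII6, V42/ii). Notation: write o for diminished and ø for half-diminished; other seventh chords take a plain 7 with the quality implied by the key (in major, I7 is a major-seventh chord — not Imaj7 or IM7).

IV6

The pitches Eb-G-Bb form a major triad rooted on Eb.
In Bb major, Eb is the subdominant; the diatonic major triad there is IV.
With G in the bass the chord is in first inversion, so the figured bass is 6.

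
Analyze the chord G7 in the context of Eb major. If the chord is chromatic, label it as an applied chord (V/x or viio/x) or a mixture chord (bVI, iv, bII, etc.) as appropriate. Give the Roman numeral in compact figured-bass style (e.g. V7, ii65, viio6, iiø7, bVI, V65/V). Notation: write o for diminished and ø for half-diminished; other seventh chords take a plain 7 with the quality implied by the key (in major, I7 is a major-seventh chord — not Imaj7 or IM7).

V7/vi

The pitches G-B-D-F form a dominant seventh chord rooted on G.
G is not a diatonic chord root with this quality in Eb major, but it lies a perfect fifth above C (vi), so the chord functions as an applied dominant of vi.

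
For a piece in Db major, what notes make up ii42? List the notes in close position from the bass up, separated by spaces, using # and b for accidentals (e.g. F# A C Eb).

Db Eb Gb Bb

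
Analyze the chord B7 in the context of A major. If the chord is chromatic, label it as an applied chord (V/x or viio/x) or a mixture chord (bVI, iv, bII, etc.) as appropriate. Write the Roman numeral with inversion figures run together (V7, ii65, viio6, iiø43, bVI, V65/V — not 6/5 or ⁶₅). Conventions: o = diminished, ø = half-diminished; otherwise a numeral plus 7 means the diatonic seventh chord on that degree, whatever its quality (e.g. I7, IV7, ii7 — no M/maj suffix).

V7/V

The pitches B-D#-F#-A form a dominant seventh chord rooted on B.
B is not a diatonic chord root with this quality in A major, but it lies a perfect fifth above E (V), so the chord functions as an applied dominant of V.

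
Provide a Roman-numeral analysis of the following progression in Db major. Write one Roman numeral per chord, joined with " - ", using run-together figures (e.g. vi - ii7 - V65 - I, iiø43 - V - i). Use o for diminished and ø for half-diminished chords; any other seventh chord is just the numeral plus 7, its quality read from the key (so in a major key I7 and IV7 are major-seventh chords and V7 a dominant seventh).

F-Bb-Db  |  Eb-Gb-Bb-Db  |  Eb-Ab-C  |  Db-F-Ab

F-Bb-Db has root Bb, degree 6 in Db major, so vi64.
Eb-Gb-Bb-Db has root Eb, degree 2 in Db major, so ii7.
Eb-Ab-C: major triad on Ab = scale degree 5 → V64.
Db-F-Ab: major triad on Db = scale degree 1 → I.

vi64 - ii7 - V64 - I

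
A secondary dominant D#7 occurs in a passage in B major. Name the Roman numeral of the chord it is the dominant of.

The chord is a dominant seventh chord on D#.
A dominant resolves down a perfect fifth: D# → G#. In B major, G# is scale degree 6, i.e. vi.

vi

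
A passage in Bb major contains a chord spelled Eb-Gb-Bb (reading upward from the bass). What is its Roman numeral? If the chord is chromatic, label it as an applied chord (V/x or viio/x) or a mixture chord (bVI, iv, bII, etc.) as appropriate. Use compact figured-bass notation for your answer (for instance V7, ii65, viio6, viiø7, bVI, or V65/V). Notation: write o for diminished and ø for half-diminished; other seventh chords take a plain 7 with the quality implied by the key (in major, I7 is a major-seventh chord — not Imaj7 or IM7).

Stacked in thirds the chord is Eb-Gb-Bb: a minor triad on Eb.
Eb is the fourth degree of Bb major. This is the minor subdominant, borrowed from the parallel minor.

iv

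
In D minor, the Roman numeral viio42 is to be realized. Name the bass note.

viio in D minor has root C#; the chord is C#-E-G-Bb.
The figure 42 means third inversion — the seventh is in the bass.

Bb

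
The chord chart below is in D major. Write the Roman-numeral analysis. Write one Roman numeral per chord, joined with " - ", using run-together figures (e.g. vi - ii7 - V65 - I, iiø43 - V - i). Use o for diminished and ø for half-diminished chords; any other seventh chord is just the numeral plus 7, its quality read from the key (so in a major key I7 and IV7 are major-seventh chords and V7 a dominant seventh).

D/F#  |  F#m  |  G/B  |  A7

D/F#: major triad on D = scale degree 1 → I6.
F#m: minor triad on F# = scale degree 3 → iii.
G/B: root G is the subdominant; major triad there is IV6.
A7: dominant seventh chord on A = scale degree 5 → V7.

I6 - iii - IV6 - V7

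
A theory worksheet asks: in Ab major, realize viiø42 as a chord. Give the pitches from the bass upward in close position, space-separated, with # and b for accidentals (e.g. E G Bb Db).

F G Bb Db

In Ab major, the seventh degree is G, and the diatonic chord built there is a half-diminished seventh chord.
Stacking thirds from G gives G-Bb-Db-F.
The figured bass 42 indicates third inversion, placing the seventh (F) in the bass: F-G-Bb-Db.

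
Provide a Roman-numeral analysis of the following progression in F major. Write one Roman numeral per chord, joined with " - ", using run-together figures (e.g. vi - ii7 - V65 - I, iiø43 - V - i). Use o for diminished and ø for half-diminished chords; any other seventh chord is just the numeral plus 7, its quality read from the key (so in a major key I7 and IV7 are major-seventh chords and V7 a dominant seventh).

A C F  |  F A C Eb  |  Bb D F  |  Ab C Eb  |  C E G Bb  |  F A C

A-C-F: root F is the tonic; major triad there is I6.
F-A-C-Eb: a dominant seventh chord on F, the applied dominant of IV → V7/IV.
Bb-D-F has root Bb, degree 4 in F major, so IV.
Ab-C-Eb: major triad on Ab — chromatic; bIII (borrowed from the parallel minor).
C-E-G-Bb: dominant seventh chord on C = scale degree 5 → V7.
F-A-C: major triad on F = scale degree 1 → I.

I6 - V7/IV - IV - bIII - V7 - I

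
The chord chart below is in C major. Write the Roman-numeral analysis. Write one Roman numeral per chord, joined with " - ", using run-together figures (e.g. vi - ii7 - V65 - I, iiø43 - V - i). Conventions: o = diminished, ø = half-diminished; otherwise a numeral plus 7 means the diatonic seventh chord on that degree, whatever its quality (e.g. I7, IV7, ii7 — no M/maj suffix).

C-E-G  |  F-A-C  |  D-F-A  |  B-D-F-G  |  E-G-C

I - IV - ii - V65 - I6

C-E-G has root C, degree 1 in C major, so I.
F-A-C: root F is the subdominant; major triad there is IV.
D-F-A: minor triad on D = scale degree 2 → ii.
B-D-F-G: root G is the dominant; dominant seventh chord there is V65.
E-G-C: root C is the tonic; major triad there is I6.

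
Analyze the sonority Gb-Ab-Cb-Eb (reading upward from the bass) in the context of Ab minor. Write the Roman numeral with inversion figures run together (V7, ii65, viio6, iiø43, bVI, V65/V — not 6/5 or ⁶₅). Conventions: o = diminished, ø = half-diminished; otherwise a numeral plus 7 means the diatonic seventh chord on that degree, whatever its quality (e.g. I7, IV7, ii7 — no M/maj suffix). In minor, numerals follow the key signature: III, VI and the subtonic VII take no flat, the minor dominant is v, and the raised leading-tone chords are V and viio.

The pitches Ab-Cb-Eb-Gb form a minor seventh chord rooted on Ab.
Ab is scale degree 1 in Ab minor, and a minor seventh chord on that degree is written i7.
With Gb in the bass the chord is in third inversion, so the figured bass is 42.

i42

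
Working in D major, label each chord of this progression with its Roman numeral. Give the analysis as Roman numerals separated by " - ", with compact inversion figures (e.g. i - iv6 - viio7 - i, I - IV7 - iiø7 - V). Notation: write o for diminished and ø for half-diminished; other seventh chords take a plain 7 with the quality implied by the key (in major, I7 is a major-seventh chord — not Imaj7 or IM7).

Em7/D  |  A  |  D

Em7/D: minor seventh chord on E = scale degree 2 → ii42.
A: root A is the dominant; major triad there is V.
D: root D is the tonic; major triad there is I.

ii42 - V - I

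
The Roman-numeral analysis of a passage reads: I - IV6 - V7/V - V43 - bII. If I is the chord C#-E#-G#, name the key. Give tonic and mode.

C# major

The chord C# is a major triad rooted on C#; its label is I.
If C# is scale degree 1 and the mode makes that degree carry a major triad, the tonic is C# and the mode is major.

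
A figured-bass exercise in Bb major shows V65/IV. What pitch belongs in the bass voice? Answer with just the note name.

The applied chord V65/IV is rooted on Bb: Bb-D-F-Ab.
The figure 65 means first inversion — the third is in the bass.

D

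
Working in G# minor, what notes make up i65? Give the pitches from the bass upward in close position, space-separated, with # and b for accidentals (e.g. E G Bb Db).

The numeral's case and figure indicate a minor seventh chord. In G# minor its root, the first degree, is G#.
Stacking thirds from G# gives G#-B-D#-F#.
The figured bass 65 indicates first inversion, placing the third (B) in the bass: B-D#-F#-G#.

B D# F# G#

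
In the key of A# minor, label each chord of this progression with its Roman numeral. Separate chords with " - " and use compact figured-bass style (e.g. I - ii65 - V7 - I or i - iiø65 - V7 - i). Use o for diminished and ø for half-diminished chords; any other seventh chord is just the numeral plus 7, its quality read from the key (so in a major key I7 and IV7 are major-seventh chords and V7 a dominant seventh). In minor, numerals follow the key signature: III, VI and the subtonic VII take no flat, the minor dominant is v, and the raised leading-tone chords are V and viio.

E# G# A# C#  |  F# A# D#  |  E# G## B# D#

E#-G#-A#-C#: minor seventh chord on A# = scale degree 1 → i43.
F#-A#-D#: root D# is the subdominant; minor triad there is iv6.
E#-G##-B#-D# has root E#, degree 5 in A# minor, so V7.

i43 - iv6 - V7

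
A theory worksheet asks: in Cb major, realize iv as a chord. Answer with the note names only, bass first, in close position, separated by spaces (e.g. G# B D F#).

Fb Abb Cb

iv is the minor subdominant, borrowed from the parallel minor. In Cb major that root is Fb.
So the chord is Fb-Abb-Cb.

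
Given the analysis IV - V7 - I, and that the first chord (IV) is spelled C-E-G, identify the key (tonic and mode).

The chord C is a major triad rooted on C; its label is IV.
Counting down 3 scale steps from C places the tonic on G; a major triad on degree 4 is diatonic only in major.

G major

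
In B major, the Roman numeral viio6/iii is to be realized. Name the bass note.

E#

The applied chord viio6/iii is rooted on C##: C##-E#-G#.
The figure 6 means first inversion — the third is in the bass.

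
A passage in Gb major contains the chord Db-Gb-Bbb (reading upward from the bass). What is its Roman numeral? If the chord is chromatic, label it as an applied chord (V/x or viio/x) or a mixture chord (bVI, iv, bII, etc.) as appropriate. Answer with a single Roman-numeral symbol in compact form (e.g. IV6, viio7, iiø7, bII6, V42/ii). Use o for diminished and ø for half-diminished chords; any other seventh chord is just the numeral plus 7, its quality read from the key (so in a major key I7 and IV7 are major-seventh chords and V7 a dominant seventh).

Stacked in thirds the chord is Gb-Bbb-Db: a minor triad on Gb.
Gb is the first degree of Gb major. This is the minor tonic, borrowed from the parallel minor.
With Db in the bass the chord is in second inversion, so the figured bass is 64.

i64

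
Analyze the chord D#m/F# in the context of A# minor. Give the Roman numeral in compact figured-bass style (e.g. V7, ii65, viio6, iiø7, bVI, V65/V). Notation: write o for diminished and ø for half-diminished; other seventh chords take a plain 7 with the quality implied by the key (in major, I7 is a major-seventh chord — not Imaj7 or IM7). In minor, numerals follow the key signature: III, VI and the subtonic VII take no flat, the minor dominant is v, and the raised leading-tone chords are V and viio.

iv6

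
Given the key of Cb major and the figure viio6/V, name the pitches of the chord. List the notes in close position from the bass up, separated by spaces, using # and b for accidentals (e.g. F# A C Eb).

Ab Cb F

viio6/V is a secondary leading-tone chord. The target V is Gb in Cb major; the applied chord is rooted a semitone below, on F.
Building a diminished triad on F gives F-Ab-Cb.
With the 6 figure the chord is in first inversion; from the bass Ab upward in close position it reads Ab-Cb-F.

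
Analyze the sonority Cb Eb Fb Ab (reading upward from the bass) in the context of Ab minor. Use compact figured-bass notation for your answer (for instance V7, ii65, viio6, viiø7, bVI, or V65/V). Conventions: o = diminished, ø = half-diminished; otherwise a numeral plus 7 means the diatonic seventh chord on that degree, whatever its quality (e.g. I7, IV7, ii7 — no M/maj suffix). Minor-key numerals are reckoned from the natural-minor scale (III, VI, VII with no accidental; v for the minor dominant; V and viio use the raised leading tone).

VI43

Stacked in thirds the chord is Fb-Ab-Cb-Eb: a major seventh chord on Fb.
Fb is scale degree 6 in Ab minor, and a major seventh chord on that degree is written VI7.
With Cb in the bass the chord is in second inversion, so the figured bass is 43.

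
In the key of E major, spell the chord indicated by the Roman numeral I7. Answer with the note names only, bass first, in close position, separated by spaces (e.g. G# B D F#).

In E major, scale degree 1 is E, and the diatonic chord built there is a major seventh chord.
That chord is spelled E-G#-B-D#.

E G# B D#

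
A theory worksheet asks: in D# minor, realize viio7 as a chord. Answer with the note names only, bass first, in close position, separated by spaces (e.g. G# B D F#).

C## E# G# B

In D# minor, the leading-tone chord is built on the raised seventh degree, C##.
That chord is spelled C##-E#-G#-B.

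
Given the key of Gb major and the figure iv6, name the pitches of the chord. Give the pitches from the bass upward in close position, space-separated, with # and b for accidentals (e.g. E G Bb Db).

iv6 is the minor subdominant, borrowed from the parallel minor. In Gb major that root is Cb.
So the chord is Cb-Ebb-Gb.
With the 6 figure the chord is in first inversion; from the bass Ebb upward in close position it reads Ebb-Gb-Cb.

Ebb Gb Cb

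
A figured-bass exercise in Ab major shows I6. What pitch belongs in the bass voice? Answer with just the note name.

C

I in Ab major has root Ab; the chord is Ab-C-Eb.
The figure 6 means first inversion — the third is in the bass.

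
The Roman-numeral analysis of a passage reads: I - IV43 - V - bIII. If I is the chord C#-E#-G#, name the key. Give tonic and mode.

C# major

The chord C# is a major triad rooted on C#; its label is I.
If C# is scale degree 1 and the mode makes that degree carry a major triad, the tonic is C# and the mode is major.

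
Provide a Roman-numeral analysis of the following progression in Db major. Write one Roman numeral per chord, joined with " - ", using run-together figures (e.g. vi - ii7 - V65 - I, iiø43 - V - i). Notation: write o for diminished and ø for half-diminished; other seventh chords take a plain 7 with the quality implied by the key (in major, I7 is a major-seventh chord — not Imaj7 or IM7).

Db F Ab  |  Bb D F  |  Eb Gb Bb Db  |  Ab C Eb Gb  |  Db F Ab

I - V/ii - ii7 - V7 - I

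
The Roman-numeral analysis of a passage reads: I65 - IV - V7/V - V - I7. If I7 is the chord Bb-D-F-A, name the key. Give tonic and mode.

Bb major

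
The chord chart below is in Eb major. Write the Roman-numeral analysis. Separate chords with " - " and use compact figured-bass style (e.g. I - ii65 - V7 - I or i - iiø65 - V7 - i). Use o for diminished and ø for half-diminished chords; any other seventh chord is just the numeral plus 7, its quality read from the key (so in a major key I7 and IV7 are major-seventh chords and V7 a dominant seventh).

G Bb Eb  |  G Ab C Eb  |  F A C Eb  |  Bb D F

I6 - IV42 - V7/V - V

G-Bb-Eb has root Eb, degree 1 in Eb major, so I6.
G-Ab-C-Eb: major seventh chord on Ab = scale degree 4 → IV42.
F-A-C-Eb: a dominant seventh chord on F, the applied dominant of V → V7/V.
Bb-D-F: major triad on Bb = scale degree 5 → V.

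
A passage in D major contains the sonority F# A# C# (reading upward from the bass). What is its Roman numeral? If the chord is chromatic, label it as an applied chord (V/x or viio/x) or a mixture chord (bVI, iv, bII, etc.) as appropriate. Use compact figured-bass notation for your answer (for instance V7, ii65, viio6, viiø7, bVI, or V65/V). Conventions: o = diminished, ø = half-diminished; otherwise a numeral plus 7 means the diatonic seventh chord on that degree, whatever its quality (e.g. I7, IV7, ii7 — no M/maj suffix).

Stacked in thirds the chord is F#-A#-C#: a major triad on F#.
F# is not a diatonic chord root with this quality in D major, but it lies a perfect fifth above B (vi), so the chord functions as an applied dominant of vi.

V/vi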